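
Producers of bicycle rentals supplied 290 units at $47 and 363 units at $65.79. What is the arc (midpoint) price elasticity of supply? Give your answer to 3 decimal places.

ΔQ = 363 − 290 = 73; ΔP = 65.79 − 47 = 18.79.
Midpoints: P̄ = 56.40, Q̄ = 326.5.
ε_s = (ΔQ/ΔP)(P̄/Q̄) = (73/18.79)(56.40/326.5).

0.671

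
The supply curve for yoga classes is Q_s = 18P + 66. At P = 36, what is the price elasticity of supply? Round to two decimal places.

At P = 36, Q_s = 714.
dQ_s/dP = 18.
ε_s = (dQ_s/dP)(P/Q_s) = (18)(36/714).

0.91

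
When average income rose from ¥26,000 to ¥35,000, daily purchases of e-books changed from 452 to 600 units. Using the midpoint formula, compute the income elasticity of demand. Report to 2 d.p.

0.95

ΔQ = 148, ΔI = 9000. Midpoints: Ī = 30,500, Q̄ = 526.0.
ε_I = (ΔQ/ΔI)(Ī/Q̄) = (148/9000)(30500/526.0).
ε_I > 0, so the good is normal.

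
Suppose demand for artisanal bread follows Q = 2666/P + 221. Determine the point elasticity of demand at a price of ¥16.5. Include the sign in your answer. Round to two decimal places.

-0.42

At P = 16.5, Q = 382.576.
dQ/dP = −2666/P² = -9.792.
ε = (dQ/dP)(P/Q) = (-9.792)(16.5/382.576).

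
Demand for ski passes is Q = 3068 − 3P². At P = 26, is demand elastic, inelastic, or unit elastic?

Q = 1040, dQ/dP = -156.
ε = (dQ/dP)(P/Q) ≈ -3.900.
|ε| = 3.90 > 1.

elastic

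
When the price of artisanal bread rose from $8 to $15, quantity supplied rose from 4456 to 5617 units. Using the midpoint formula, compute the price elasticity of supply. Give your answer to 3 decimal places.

ΔQ = 5617 − 4456 = 1161; ΔP = 15 − 8 = 7.
Midpoints: P̄ = 11.50, Q̄ = 5036.5.
ε_s = (ΔQ/ΔP)(P̄/Q̄) = (1161/7)(11.50/5036.5).

0.379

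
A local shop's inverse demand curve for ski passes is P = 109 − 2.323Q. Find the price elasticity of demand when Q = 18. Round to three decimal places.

-1.607

At Q = 18, P = 109 − 2.323(18) = 67.19.
dP/dQ = −2.323, so dQ/dP = 1/(−2.323) = -0.430.
ε = (dQ/dP)(P/Q) = (-0.430)(67.19/18).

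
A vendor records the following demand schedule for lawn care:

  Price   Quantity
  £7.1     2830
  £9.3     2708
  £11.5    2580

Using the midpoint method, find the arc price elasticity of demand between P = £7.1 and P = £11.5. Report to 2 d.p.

At P = 7.1, Q = 2830; at P = 11.5, Q = 2580.
ΔQ = -250, ΔP = 4.4. Midpoints: P̄ = 9.30, Q̄ = 2705.0.
ε = (ΔQ/ΔP)(P̄/Q̄) = (-250/4.4)(9.30/2705.0).

-0.20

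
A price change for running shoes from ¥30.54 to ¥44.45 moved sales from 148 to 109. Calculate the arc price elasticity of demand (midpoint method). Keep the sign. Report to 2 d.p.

ΔQ = 109 − 148 = -39; ΔP = 44.45 − 30.54 = 13.91.
Midpoints: P̄ = 37.50, Q̄ = 128.5.
ε = (ΔQ/ΔP)(P̄/Q̄) = (-39/13.91)(37.50/128.5).

-0.82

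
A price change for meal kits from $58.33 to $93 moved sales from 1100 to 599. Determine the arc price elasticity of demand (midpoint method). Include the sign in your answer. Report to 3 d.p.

-1.287

ΔQ = 599 − 1100 = -501; ΔP = 93 − 58.33 = 34.67.
Midpoints: P̄ = 75.66, Q̄ = 849.5.
ε = (ΔQ/ΔP)(P̄/Q̄) = (-501/34.67)(75.66/849.5).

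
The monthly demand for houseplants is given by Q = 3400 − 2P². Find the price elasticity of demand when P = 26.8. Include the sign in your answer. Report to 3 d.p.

-1.463

At P = 26.8, Q = 1963.520.
dQ/dP = −4P = -107.200.
ε = (dQ/dP)(P/Q) = (-107.200)(26.8/1963.520).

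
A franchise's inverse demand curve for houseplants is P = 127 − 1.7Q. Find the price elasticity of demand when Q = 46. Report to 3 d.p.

At Q = 46, P = 127 − 1.7(46) = 48.80.
dP/dQ = −1.7, so dQ/dP = 1/(−1.7) = -0.588.
ε = (dQ/dP)(P/Q) = (-0.588)(48.80/46).

-0.624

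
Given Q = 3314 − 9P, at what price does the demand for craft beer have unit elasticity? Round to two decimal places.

For linear demand Q = a − bP, ε = −bP/(a − bP). |ε| = 1 when bP = a − bP, i.e. P = a/(2b).
P = 3314/(2·9) = 3314/18 = 184.1111.

184.11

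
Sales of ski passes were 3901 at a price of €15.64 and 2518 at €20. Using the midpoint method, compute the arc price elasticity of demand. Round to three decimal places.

-1.761

ΔQ = 2518 − 3901 = -1383; ΔP = 20 − 15.64 = 4.36.
Midpoints: P̄ = 17.82, Q̄ = 3209.5.
ε = (ΔQ/ΔP)(P̄/Q̄) = (-1383/4.36)(17.82/3209.5).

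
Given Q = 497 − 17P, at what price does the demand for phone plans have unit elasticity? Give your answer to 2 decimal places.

For linear demand Q = a − bP, ε = −bP/(a − bP). |ε| = 1 when bP = a − bP, i.e. P = a/(2b).
P = 497/(2·17) = 497/34 = 14.6176.

14.62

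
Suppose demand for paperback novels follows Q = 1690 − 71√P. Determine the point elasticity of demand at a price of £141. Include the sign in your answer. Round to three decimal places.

-0.498

At P = 141, Q = 846.922.
dQ/dP = −71/(2√P) = -2.990.
ε = (dQ/dP)(P/Q) = (-2.990)(141/846.922).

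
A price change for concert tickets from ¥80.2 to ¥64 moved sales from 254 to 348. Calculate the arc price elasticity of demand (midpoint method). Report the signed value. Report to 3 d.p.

-1.390

ΔQ = 348 − 254 = 94; ΔP = 64 − 80.2 = -16.2.
Midpoints: P̄ = 72.10, Q̄ = 301.0.
ε = (ΔQ/ΔP)(P̄/Q̄) = (94/-16.2)(72.10/301.0).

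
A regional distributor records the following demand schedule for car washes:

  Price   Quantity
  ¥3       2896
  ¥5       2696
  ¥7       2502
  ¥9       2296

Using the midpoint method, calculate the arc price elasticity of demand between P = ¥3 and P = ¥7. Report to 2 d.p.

-0.18

At P = 3, Q = 2896; at P = 7, Q = 2502.
ΔQ = -394, ΔP = 4. Midpoints: P̄ = 5.00, Q̄ = 2699.0.
ε = (ΔQ/ΔP)(P̄/Q̄) = (-394/4)(5.00/2699.0).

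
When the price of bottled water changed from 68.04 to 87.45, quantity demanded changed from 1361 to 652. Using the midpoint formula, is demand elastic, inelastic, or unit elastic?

elastic

Arc ε ≈ -2.821.
|ε| = 2.82 > 1.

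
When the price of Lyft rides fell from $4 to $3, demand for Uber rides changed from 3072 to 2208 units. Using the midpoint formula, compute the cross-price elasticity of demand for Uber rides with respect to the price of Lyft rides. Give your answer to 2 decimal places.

1.15

ΔQ_x = 2208 − 3072 = -864; ΔP_y = 3 − 4 = -1.
Midpoints: P̄_y = 3.50, Q̄_x = 2640.0.
ε_xy = (ΔQ_x/ΔP_y)(P̄_y/Q̄_x) = (-864/-1)(3.50/2640.0).
ε_xy > 0, so the goods are substitutes.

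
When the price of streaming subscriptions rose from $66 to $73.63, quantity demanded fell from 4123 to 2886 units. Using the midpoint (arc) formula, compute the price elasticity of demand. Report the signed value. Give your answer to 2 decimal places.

ΔQ = 2886 − 4123 = -1237; ΔP = 73.63 − 66 = 7.63.
Midpoints: P̄ = 69.81, Q̄ = 3504.5.
ε = (ΔQ/ΔP)(P̄/Q̄) = (-1237/7.63)(69.81/3504.5).

-3.23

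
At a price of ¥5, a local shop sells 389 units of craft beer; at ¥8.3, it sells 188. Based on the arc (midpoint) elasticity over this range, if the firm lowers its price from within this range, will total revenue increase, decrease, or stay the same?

Arc ε = (-201/3.3)(6.65/288.5) ≈ -1.404.
|ε| = 1.40 > 1, so demand is elastic. A price cut therefore raises total revenue.

increase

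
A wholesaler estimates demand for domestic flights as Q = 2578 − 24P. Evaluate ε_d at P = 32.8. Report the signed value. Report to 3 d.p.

At P = 32.8, Q = 1790.800.
dQ/dP = −24.
ε = (dQ/dP)(P/Q) = (-24)(32.8/1790.800).
|ε| < 1, so demand is inelastic at this price.

-0.440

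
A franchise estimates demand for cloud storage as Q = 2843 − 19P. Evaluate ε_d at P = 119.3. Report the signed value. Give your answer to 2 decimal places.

-3.93

At P = 119.3, Q = 576.300.
dQ/dP = −19.
ε = (dQ/dP)(P/Q) = (-19)(119.3/576.300).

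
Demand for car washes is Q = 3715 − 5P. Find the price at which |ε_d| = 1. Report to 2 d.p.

For linear demand Q = a − bP, ε = −bP/(a − bP). |ε| = 1 when bP = a − bP, i.e. P = a/(2b).
P = 3715/(2·5) = 3715/10 = 371.5000.

371.50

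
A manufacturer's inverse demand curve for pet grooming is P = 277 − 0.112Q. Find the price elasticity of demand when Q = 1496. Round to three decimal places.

-0.653

At Q = 1496, P = 277 − 0.112(1496) = 109.45.
dP/dQ = −0.112, so dQ/dP = 1/(−0.112) = -8.929.
ε = (dQ/dP)(P/Q) = (-8.929)(109.45/1496).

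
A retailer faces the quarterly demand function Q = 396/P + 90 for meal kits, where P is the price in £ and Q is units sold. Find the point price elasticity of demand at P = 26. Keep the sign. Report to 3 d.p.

At P = 26, Q = 105.231.
dQ/dP = −396/P² = -0.586.
ε = (dQ/dP)(P/Q) = (-0.586)(26/105.231).

-0.145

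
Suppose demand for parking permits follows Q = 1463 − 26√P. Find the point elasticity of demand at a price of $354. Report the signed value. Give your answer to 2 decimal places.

-0.25

At P = 354, Q = 973.813.
dQ/dP = −26/(2√P) = -0.691.
ε = (dQ/dP)(P/Q) = (-0.691)(354/973.813).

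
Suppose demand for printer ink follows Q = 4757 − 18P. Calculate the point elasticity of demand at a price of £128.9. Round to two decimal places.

-0.95

At P = 128.9, Q = 2436.800.
dQ/dP = −18.
ε = (dQ/dP)(P/Q) = (-18)(128.9/2436.800).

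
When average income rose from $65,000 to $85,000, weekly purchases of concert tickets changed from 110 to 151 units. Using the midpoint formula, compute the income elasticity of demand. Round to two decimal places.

1.18

ΔQ = 41, ΔI = 20000. Midpoints: Ī = 75,000, Q̄ = 130.5.
ε_I = (ΔQ/ΔI)(Ī/Q̄) = (41/20000)(75000/130.5).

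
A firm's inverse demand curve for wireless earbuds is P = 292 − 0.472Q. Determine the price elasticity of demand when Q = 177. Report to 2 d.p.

At Q = 177, P = 292 − 0.472(177) = 208.46.
dP/dQ = −0.472, so dQ/dP = 1/(−0.472) = -2.119.
ε = (dQ/dP)(P/Q) = (-2.119)(208.46/177).

-2.50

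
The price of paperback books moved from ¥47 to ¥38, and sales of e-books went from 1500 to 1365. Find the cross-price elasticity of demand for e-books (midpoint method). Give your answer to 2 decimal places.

ΔQ_x = 1365 − 1500 = -135; ΔP_y = 38 − 47 = -9.
Midpoints: P̄_y = 42.50, Q̄_x = 1432.5.
ε_xy = (ΔQ_x/ΔP_y)(P̄_y/Q̄_x) = (-135/-9)(42.50/1432.5).

0.45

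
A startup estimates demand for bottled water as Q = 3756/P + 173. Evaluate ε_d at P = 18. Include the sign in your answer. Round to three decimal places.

At P = 18, Q = 381.667.
dQ/dP = −3756/P² = -11.593.
ε = (dQ/dP)(P/Q) = (-11.593)(18/381.667).
|ε| < 1, so demand is inelastic at this price.

-0.547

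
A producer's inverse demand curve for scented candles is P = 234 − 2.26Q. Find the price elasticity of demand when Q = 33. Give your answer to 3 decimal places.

-2.138

At Q = 33, P = 234 − 2.26(33) = 159.42.
dP/dQ = −2.26, so dQ/dP = 1/(−2.26) = -0.442.
ε = (dQ/dP)(P/Q) = (-0.442)(159.42/33).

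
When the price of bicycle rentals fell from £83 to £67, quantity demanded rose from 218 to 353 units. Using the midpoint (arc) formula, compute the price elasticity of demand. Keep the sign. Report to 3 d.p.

-2.217

ΔQ = 353 − 218 = 135; ΔP = 67 − 83 = -16.
Midpoints: P̄ = 75.00, Q̄ = 285.5.
ε = (ΔQ/ΔP)(P̄/Q̄) = (135/-16)(75.00/285.5).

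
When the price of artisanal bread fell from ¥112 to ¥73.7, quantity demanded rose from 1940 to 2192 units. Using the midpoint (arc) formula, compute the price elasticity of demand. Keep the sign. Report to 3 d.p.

-0.296

ΔQ = 2192 − 1940 = 252; ΔP = 73.7 − 112 = -38.3.
Midpoints: P̄ = 92.85, Q̄ = 2066.0.
ε = (ΔQ/ΔP)(P̄/Q̄) = (252/-38.3)(92.85/2066.0).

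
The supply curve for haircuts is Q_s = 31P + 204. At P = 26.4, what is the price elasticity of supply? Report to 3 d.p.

At P = 26.4, Q_s = 1022.40.
dQ_s/dP = 31.
ε_s = (dQ_s/dP)(P/Q_s) = (31)(26.4/1022.40).

0.800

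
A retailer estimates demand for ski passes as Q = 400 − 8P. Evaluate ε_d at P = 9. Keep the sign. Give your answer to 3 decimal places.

At P = 9, Q = 328.
dQ/dP = −8.
ε = (dQ/dP)(P/Q) = (-8)(9/328).
|ε| < 1, so demand is inelastic at this price.

-0.220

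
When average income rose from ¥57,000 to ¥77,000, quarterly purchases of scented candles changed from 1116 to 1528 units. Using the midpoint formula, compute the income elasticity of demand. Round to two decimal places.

1.04

ΔQ = 412, ΔI = 20000. Midpoints: Ī = 67,000, Q̄ = 1322.0.
ε_I = (ΔQ/ΔI)(Ī/Q̄) = (412/20000)(67000/1322.0).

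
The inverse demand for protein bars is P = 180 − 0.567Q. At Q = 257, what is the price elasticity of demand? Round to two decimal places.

-0.24

At Q = 257, P = 180 − 0.567(257) = 34.28.
dP/dQ = −0.567, so dQ/dP = 1/(−0.567) = -1.764.
ε = (dQ/dP)(P/Q) = (-1.764)(34.28/257).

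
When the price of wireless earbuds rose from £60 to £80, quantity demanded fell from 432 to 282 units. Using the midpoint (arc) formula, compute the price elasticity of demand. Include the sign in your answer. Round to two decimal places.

ΔQ = 282 − 432 = -150; ΔP = 80 − 60 = 20.
Midpoints: P̄ = 70.00, Q̄ = 357.0.
ε = (ΔQ/ΔP)(P̄/Q̄) = (-150/20)(70.00/357.0).

-1.47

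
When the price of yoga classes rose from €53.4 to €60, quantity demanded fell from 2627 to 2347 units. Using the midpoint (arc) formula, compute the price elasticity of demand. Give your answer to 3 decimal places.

ΔQ = 2347 − 2627 = -280; ΔP = 60 − 53.4 = 6.6.
Midpoints: P̄ = 56.70, Q̄ = 2487.0.
ε = (ΔQ/ΔP)(P̄/Q̄) = (-280/6.6)(56.70/2487.0).

-0.967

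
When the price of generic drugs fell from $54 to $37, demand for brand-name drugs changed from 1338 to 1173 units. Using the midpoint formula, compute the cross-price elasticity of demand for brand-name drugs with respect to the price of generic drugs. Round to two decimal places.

ΔQ_x = 1173 − 1338 = -165; ΔP_y = 37 − 54 = -17.
Midpoints: P̄_y = 45.50, Q̄_x = 1255.5.
ε_xy = (ΔQ_x/ΔP_y)(P̄_y/Q̄_x) = (-165/-17)(45.50/1255.5).
ε_xy > 0, so the goods are substitutes.

0.35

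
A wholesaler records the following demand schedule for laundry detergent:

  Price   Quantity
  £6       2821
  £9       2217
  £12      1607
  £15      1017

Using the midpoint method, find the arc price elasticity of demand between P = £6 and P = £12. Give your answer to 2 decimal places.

-0.82

At P = 6, Q = 2821; at P = 12, Q = 1607.
ΔQ = -1214, ΔP = 6. Midpoints: P̄ = 9.00, Q̄ = 2214.0.
ε = (ΔQ/ΔP)(P̄/Q̄) = (-1214/6)(9.00/2214.0).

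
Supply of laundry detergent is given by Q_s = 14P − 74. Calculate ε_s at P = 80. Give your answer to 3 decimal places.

At P = 80, Q_s = 1046.
dQ_s/dP = 14.
ε_s = (dQ_s/dP)(P/Q_s) = (14)(80/1046).

1.071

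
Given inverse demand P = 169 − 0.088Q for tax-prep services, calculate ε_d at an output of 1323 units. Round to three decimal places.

At Q = 1323, P = 169 − 0.088(1323) = 52.58.
dP/dQ = −0.088, so dQ/dP = 1/(−0.088) = -11.364.
ε = (dQ/dP)(P/Q) = (-11.364)(52.58/1323).

-0.452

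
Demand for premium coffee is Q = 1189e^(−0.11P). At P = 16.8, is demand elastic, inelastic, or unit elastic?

elastic

Q = 187.329, dQ/dP = -20.606.
ε = (dQ/dP)(P/Q) ≈ -1.848.
|ε| = 1.85 > 1.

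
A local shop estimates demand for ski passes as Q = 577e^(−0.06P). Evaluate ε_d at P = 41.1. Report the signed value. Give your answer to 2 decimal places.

-2.47

At P = 41.1, Q = 49.001.
dQ/dP = −0.06·577e^(−0.06P) = −0.06Q = -2.940.
ε = (dQ/dP)(P/Q) = (-2.940)(41.1/49.001).
|ε| > 1, so demand is elastic at this price.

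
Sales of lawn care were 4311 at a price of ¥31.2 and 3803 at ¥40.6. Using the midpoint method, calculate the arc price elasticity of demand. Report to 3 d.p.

-0.478

ΔQ = 3803 − 4311 = -508; ΔP = 40.6 − 31.2 = 9.4.
Midpoints: P̄ = 35.90, Q̄ = 4057.0.
ε = (ΔQ/ΔP)(P̄/Q̄) = (-508/9.4)(35.90/4057.0).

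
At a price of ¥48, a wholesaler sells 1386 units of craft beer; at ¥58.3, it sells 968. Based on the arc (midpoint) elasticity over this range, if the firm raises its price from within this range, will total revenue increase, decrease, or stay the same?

decrease

Arc ε = (-418/10.3)(53.15/1177.0) ≈ -1.833.
|ε| = 1.83 > 1, so demand is elastic. A price rise therefore reduces total revenue.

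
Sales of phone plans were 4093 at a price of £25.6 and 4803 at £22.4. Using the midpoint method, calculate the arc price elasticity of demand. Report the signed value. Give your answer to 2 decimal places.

-1.20

ΔQ = 4803 − 4093 = 710; ΔP = 22.4 − 25.6 = -3.2.
Midpoints: P̄ = 24.00, Q̄ = 4448.0.
ε = (ΔQ/ΔP)(P̄/Q̄) = (710/-3.2)(24.00/4448.0).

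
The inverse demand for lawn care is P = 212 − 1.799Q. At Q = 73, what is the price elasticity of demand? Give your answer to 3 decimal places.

-0.614

At Q = 73, P = 212 − 1.799(73) = 80.67.
dP/dQ = −1.799, so dQ/dP = 1/(−1.799) = -0.556.
ε = (dQ/dP)(P/Q) = (-0.556)(80.67/73).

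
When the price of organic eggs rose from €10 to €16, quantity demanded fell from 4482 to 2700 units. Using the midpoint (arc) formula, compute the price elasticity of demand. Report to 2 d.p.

ΔQ = 2700 − 4482 = -1782; ΔP = 16 − 10 = 6.
Midpoints: P̄ = 13.00, Q̄ = 3591.0.
ε = (ΔQ/ΔP)(P̄/Q̄) = (-1782/6)(13.00/3591.0).

-1.08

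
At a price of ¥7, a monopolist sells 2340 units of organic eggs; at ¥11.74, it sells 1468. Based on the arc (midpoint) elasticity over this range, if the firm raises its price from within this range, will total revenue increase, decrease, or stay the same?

increase

Arc ε = (-872/4.74)(9.37/1904.0) ≈ -0.905.
|ε| = 0.91 < 1, so demand is inelastic. A price rise therefore raises total revenue.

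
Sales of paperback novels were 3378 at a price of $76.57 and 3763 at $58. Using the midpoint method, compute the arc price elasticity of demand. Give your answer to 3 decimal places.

-0.391

ΔQ = 3763 − 3378 = 385; ΔP = 58 − 76.57 = -18.57.
Midpoints: P̄ = 67.28, Q̄ = 3570.5.
ε = (ΔQ/ΔP)(P̄/Q̄) = (385/-18.57)(67.28/3570.5).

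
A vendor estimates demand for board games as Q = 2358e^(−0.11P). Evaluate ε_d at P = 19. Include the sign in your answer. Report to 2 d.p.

-2.09

At P = 19, Q = 291.654.
dQ/dP = −0.11·2358e^(−0.11P) = −0.11Q = -32.082.
ε = (dQ/dP)(P/Q) = (-32.082)(19/291.654).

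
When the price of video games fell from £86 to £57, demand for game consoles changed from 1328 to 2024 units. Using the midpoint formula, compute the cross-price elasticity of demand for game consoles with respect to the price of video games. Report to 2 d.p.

ΔQ_x = 2024 − 1328 = 696; ΔP_y = 57 − 86 = -29.
Midpoints: P̄_y = 71.50, Q̄_x = 1676.0.
ε_xy = (ΔQ_x/ΔP_y)(P̄_y/Q̄_x) = (696/-29)(71.50/1676.0).
ε_xy < 0, so the goods are complements.

-1.02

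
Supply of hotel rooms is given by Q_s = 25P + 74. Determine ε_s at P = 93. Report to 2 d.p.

At P = 93, Q_s = 2399.
dQ_s/dP = 25.
ε_s = (dQ_s/dP)(P/Q_s) = (25)(93/2399).

0.97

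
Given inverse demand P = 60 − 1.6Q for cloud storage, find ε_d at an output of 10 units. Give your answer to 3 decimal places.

At Q = 10, P = 60 − 1.6(10) = 44.00.
dP/dQ = −1.6, so dQ/dP = 1/(−1.6) = -0.625.
ε = (dQ/dP)(P/Q) = (-0.625)(44.00/10).

-2.750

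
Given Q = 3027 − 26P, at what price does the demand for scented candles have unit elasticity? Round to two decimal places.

58.21

For linear demand Q = a − bP, ε = −bP/(a − bP). |ε| = 1 when bP = a − bP, i.e. P = a/(2b).
P = 3027/(2·26) = 3027/52 = 58.2115.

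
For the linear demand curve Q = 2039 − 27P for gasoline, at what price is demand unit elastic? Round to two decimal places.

37.76

For linear demand Q = a − bP, ε = −bP/(a − bP). |ε| = 1 when bP = a − bP, i.e. P = a/(2b).
P = 2039/(2·27) = 2039/54 = 37.7593.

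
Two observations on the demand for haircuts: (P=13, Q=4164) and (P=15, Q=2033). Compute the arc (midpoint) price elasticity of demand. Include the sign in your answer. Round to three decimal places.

ΔQ = 2033 − 4164 = -2131; ΔP = 15 − 13 = 2.
Midpoints: P̄ = 14.00, Q̄ = 3098.5.
ε = (ΔQ/ΔP)(P̄/Q̄) = (-2131/2)(14.00/3098.5).

-4.814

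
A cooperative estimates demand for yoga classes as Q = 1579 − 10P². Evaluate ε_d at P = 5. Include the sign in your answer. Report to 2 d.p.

At P = 5, Q = 1329.
dQ/dP = −20P = -100.
ε = (dQ/dP)(P/Q) = (-100)(5/1329).

-0.38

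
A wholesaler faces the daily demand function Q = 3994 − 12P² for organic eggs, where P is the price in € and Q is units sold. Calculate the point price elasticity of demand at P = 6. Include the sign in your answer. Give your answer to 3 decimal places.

-0.243

At P = 6, Q = 3562.
dQ/dP = −24P = -144.
ε = (dQ/dP)(P/Q) = (-144)(6/3562).
|ε| < 1, so demand is inelastic at this price.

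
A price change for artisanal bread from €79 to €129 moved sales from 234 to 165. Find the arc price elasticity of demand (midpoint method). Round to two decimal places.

ΔQ = 165 − 234 = -69; ΔP = 129 − 79 = 50.
Midpoints: P̄ = 104.00, Q̄ = 199.5.
ε = (ΔQ/ΔP)(P̄/Q̄) = (-69/50)(104.00/199.5).

-0.72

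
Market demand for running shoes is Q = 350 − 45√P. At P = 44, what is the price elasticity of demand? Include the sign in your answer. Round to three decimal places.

-2.898

At P = 44, Q = 51.504.
dQ/dP = −45/(2√P) = -3.392.
ε = (dQ/dP)(P/Q) = (-3.392)(44/51.504).
|ε| > 1, so demand is elastic at this price.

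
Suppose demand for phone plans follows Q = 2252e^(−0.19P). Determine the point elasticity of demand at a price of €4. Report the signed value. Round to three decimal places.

-0.760

At P = 4, Q = 1053.185.
dQ/dP = −0.19·2252e^(−0.19P) = −0.19Q = -200.105.
ε = (dQ/dP)(P/Q) = (-200.105)(4/1053.185).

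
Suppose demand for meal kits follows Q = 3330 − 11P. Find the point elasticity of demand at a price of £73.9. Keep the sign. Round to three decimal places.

-0.323

At P = 73.9, Q = 2517.100.
dQ/dP = −11.
ε = (dQ/dP)(P/Q) = (-11)(73.9/2517.100).
|ε| < 1, so demand is inelastic at this price.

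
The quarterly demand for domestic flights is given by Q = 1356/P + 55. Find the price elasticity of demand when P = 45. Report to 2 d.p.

-0.35

At P = 45, Q = 85.133.
dQ/dP = −1356/P² = -0.670.
ε = (dQ/dP)(P/Q) = (-0.670)(45/85.133).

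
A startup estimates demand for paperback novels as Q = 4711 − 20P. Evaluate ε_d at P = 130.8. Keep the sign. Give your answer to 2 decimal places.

At P = 130.8, Q = 2095.
dQ/dP = −20.
ε = (dQ/dP)(P/Q) = (-20)(130.8/2095).

-1.25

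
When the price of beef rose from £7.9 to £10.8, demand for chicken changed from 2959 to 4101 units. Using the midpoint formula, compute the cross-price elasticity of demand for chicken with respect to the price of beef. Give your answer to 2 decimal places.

ΔQ_x = 4101 − 2959 = 1142; ΔP_y = 10.8 − 7.9 = 2.9.
Midpoints: P̄_y = 9.35, Q̄_x = 3530.0.
ε_xy = (ΔQ_x/ΔP_y)(P̄_y/Q̄_x) = (1142/2.9)(9.35/3530.0).
ε_xy > 0, so the goods are substitutes.

1.04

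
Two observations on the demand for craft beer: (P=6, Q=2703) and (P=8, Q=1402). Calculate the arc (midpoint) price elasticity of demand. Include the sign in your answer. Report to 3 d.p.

-2.219

ΔQ = 1402 − 2703 = -1301; ΔP = 8 − 6 = 2.
Midpoints: P̄ = 7.00, Q̄ = 2052.5.
ε = (ΔQ/ΔP)(P̄/Q̄) = (-1301/2)(7.00/2052.5).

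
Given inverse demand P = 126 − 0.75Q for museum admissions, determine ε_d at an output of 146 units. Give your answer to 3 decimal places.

At Q = 146, P = 126 − 0.75(146) = 16.50.
dP/dQ = −0.75, so dQ/dP = 1/(−0.75) = -1.333.
ε = (dQ/dP)(P/Q) = (-1.333)(16.50/146).

-0.151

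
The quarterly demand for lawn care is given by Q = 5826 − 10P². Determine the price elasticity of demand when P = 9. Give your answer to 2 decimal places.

At P = 9, Q = 5016.
dQ/dP = −20P = -180.
ε = (dQ/dP)(P/Q) = (-180)(9/5016).
|ε| < 1, so demand is inelastic at this price.

-0.32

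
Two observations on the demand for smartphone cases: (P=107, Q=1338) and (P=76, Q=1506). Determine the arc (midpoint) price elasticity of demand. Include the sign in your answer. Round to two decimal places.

-0.35

ΔQ = 1506 − 1338 = 168; ΔP = 76 − 107 = -31.
Midpoints: P̄ = 91.50, Q̄ = 1422.0.
ε = (ΔQ/ΔP)(P̄/Q̄) = (168/-31)(91.50/1422.0).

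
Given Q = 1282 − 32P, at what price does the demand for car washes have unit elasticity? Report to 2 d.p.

20.03

For linear demand Q = a − bP, ε = −bP/(a − bP). |ε| = 1 when bP = a − bP, i.e. P = a/(2b).
P = 1282/(2·32) = 1282/64 = 20.0312.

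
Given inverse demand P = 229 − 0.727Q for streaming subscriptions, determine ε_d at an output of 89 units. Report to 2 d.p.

At Q = 89, P = 229 − 0.727(89) = 164.30.
dP/dQ = −0.727, so dQ/dP = 1/(−0.727) = -1.376.
ε = (dQ/dP)(P/Q) = (-1.376)(164.30/89).

-2.54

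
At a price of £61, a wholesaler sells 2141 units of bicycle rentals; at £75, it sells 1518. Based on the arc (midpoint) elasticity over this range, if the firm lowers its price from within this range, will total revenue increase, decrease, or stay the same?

Arc ε = (-623/14)(68.00/1829.5) ≈ -1.654.
|ε| = 1.65 > 1, so demand is elastic. A price cut therefore raises total revenue.

increase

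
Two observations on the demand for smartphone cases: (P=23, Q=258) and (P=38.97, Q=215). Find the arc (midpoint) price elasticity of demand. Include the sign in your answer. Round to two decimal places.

ΔQ = 215 − 258 = -43; ΔP = 38.97 − 23 = 15.97.
Midpoints: P̄ = 30.98, Q̄ = 236.5.
ε = (ΔQ/ΔP)(P̄/Q̄) = (-43/15.97)(30.98/236.5).

-0.35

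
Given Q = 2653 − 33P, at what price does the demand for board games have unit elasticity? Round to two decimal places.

40.20

For linear demand Q = a − bP, ε = −bP/(a − bP). |ε| = 1 when bP = a − bP, i.e. P = a/(2b).
P = 2653/(2·33) = 2653/66 = 40.1970.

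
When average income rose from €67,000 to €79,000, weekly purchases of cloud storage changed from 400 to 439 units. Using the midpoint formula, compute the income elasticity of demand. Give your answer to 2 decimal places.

0.57

ΔQ = 39, ΔI = 12000. Midpoints: Ī = 73,000, Q̄ = 419.5.
ε_I = (ΔQ/ΔI)(Ī/Q̄) = (39/12000)(73000/419.5).
ε_I > 0, so the good is normal.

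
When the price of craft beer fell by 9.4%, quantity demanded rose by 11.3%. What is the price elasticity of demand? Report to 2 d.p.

-1.20

ε = %ΔQ / %ΔP = (11.3)/(-9.4) = -1.202.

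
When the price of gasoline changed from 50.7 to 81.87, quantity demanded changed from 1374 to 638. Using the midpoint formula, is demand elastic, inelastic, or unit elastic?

Arc ε ≈ -1.556.
|ε| = 1.56 > 1.

elastic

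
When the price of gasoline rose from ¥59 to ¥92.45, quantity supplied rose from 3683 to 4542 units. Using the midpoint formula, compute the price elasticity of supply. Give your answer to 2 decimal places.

0.47

ΔQ = 4542 − 3683 = 859; ΔP = 92.45 − 59 = 33.45.
Midpoints: P̄ = 75.72, Q̄ = 4112.5.
ε_s = (ΔQ/ΔP)(P̄/Q̄) = (859/33.45)(75.72/4112.5).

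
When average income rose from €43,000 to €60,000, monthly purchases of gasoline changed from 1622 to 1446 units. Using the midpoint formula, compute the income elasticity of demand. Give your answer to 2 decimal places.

ΔQ = -176, ΔI = 17000. Midpoints: Ī = 51,500, Q̄ = 1534.0.
ε_I = (ΔQ/ΔI)(Ī/Q̄) = (-176/17000)(51500/1534.0).
ε_I < 0, so the good is inferior.

-0.35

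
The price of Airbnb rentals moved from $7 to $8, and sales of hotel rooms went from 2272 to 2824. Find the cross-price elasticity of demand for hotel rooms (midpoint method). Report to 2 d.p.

ΔQ_x = 2824 − 2272 = 552; ΔP_y = 8 − 7 = 1.
Midpoints: P̄_y = 7.50, Q̄_x = 2548.0.
ε_xy = (ΔQ_x/ΔP_y)(P̄_y/Q̄_x) = (552/1)(7.50/2548.0).
ε_xy > 0, so the goods are substitutes.

1.62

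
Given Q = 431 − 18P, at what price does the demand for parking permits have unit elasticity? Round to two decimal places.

For linear demand Q = a − bP, ε = −bP/(a − bP). |ε| = 1 when bP = a − bP, i.e. P = a/(2b).
P = 431/(2·18) = 431/36 = 11.9722.

11.97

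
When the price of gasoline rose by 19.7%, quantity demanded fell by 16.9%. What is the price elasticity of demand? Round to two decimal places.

-0.86

ε = %ΔQ / %ΔP = (-16.9)/(19.7) = -0.858.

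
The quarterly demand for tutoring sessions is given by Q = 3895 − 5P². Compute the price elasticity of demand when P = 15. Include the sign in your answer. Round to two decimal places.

-0.81

At P = 15, Q = 2770.
dQ/dP = −10P = -150.
ε = (dQ/dP)(P/Q) = (-150)(15/2770).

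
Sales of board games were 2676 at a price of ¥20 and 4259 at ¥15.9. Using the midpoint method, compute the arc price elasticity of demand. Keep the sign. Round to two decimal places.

ΔQ = 4259 − 2676 = 1583; ΔP = 15.9 − 20 = -4.1.
Midpoints: P̄ = 17.95, Q̄ = 3467.5.
ε = (ΔQ/ΔP)(P̄/Q̄) = (1583/-4.1)(17.95/3467.5).

-2.00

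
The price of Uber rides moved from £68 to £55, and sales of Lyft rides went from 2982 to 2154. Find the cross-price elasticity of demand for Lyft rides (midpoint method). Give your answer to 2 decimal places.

1.53

ΔQ_x = 2154 − 2982 = -828; ΔP_y = 55 − 68 = -13.
Midpoints: P̄_y = 61.50, Q̄_x = 2568.0.
ε_xy = (ΔQ_x/ΔP_y)(P̄_y/Q̄_x) = (-828/-13)(61.50/2568.0).
ε_xy > 0, so the goods are substitutes.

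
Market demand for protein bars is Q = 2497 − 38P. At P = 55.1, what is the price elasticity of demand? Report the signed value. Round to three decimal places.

-5.193

At P = 55.1, Q = 403.200.
dQ/dP = −38.
ε = (dQ/dP)(P/Q) = (-38)(55.1/403.200).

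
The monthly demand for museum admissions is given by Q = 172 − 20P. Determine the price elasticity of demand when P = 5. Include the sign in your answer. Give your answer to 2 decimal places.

-1.39

At P = 5, Q = 72.
dQ/dP = −20.
ε = (dQ/dP)(P/Q) = (-20)(5/72).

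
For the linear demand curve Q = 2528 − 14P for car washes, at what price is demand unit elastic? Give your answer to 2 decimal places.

90.29

For linear demand Q = a − bP, ε = −bP/(a − bP). |ε| = 1 when bP = a − bP, i.e. P = a/(2b).
P = 2528/(2·14) = 2528/28 = 90.2857.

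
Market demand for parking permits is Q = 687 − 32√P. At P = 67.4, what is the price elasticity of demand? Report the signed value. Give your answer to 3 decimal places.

-0.310

At P = 67.4, Q = 424.288.
dQ/dP = −32/(2√P) = -1.949.
ε = (dQ/dP)(P/Q) = (-1.949)(67.4/424.288).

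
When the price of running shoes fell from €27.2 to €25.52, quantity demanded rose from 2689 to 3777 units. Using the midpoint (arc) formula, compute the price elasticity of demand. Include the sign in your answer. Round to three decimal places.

-5.280

ΔQ = 3777 − 2689 = 1088; ΔP = 25.52 − 27.2 = -1.68.
Midpoints: P̄ = 26.36, Q̄ = 3233.0.
ε = (ΔQ/ΔP)(P̄/Q̄) = (1088/-1.68)(26.36/3233.0).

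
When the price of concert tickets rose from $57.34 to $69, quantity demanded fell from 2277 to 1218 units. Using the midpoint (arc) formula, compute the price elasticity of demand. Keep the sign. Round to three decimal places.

ΔQ = 1218 − 2277 = -1059; ΔP = 69 − 57.34 = 11.66.
Midpoints: P̄ = 63.17, Q̄ = 1747.5.
ε = (ΔQ/ΔP)(P̄/Q̄) = (-1059/11.66)(63.17/1747.5).

-3.283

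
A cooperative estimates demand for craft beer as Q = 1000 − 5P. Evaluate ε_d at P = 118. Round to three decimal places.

-1.439

At P = 118, Q = 410.
dQ/dP = −5.
ε = (dQ/dP)(P/Q) = (-5)(118/410).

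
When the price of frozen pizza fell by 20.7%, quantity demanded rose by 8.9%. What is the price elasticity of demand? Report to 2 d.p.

-0.43

ε = %ΔQ / %ΔP = (8.9)/(-20.7) = -0.430.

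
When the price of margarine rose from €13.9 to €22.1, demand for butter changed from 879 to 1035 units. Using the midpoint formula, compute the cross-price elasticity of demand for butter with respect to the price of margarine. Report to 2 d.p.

ΔQ_x = 1035 − 879 = 156; ΔP_y = 22.1 − 13.9 = 8.2.
Midpoints: P̄_y = 18.00, Q̄_x = 957.0.
ε_xy = (ΔQ_x/ΔP_y)(P̄_y/Q̄_x) = (156/8.2)(18.00/957.0).

0.36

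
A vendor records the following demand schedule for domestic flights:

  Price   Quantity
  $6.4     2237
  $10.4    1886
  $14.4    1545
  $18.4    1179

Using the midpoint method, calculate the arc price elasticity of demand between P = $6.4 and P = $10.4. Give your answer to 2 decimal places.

-0.36

At P = 6.4, Q = 2237; at P = 10.4, Q = 1886.
ΔQ = -351, ΔP = 4.0. Midpoints: P̄ = 8.40, Q̄ = 2061.5.
ε = (ΔQ/ΔP)(P̄/Q̄) = (-351/4.0)(8.40/2061.5).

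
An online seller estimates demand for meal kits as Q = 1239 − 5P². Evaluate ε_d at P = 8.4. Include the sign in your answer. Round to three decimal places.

-0.796

At P = 8.4, Q = 886.200.
dQ/dP = −10P = -84.
ε = (dQ/dP)(P/Q) = (-84)(8.4/886.200).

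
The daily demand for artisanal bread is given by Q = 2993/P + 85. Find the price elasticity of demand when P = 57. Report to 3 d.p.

-0.382

At P = 57, Q = 137.509.
dQ/dP = −2993/P² = -0.921.
ε = (dQ/dP)(P/Q) = (-0.921)(57/137.509).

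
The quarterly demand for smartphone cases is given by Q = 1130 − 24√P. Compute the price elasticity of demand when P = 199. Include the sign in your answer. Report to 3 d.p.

-0.214

At P = 199, Q = 791.438.
dQ/dP = −24/(2√P) = -0.851.
ε = (dQ/dP)(P/Q) = (-0.851)(199/791.438).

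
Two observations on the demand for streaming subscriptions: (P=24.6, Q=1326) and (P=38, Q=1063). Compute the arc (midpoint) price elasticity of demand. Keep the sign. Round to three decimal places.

ΔQ = 1063 − 1326 = -263; ΔP = 38 − 24.6 = 13.4.
Midpoints: P̄ = 31.30, Q̄ = 1194.5.
ε = (ΔQ/ΔP)(P̄/Q̄) = (-263/13.4)(31.30/1194.5).

-0.514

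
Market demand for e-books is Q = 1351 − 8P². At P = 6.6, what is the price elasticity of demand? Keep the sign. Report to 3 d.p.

At P = 6.6, Q = 1002.520.
dQ/dP = −16P = -105.600.
ε = (dQ/dP)(P/Q) = (-105.600)(6.6/1002.520).
|ε| < 1, so demand is inelastic at this price.

-0.695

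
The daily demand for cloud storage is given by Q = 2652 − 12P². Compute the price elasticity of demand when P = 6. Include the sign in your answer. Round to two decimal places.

At P = 6, Q = 2220.
dQ/dP = −24P = -144.
ε = (dQ/dP)(P/Q) = (-144)(6/2220).

-0.39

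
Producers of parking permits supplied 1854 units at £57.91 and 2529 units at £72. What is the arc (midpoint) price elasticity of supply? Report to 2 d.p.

ΔQ = 2529 − 1854 = 675; ΔP = 72 − 57.91 = 14.09.
Midpoints: P̄ = 64.95, Q̄ = 2191.5.
ε_s = (ΔQ/ΔP)(P̄/Q̄) = (675/14.09)(64.95/2191.5).

1.42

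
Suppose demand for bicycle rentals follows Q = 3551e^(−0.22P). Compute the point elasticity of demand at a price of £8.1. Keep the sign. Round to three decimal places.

-1.782

At P = 8.1, Q = 597.638.
dQ/dP = −0.22·3551e^(−0.22P) = −0.22Q = -131.480.
ε = (dQ/dP)(P/Q) = (-131.480)(8.1/597.638).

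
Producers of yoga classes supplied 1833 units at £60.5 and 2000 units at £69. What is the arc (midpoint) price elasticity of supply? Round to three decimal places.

0.664

ΔQ = 2000 − 1833 = 167; ΔP = 69 − 60.5 = 8.5.
Midpoints: P̄ = 64.75, Q̄ = 1916.5.
ε_s = (ΔQ/ΔP)(P̄/Q̄) = (167/8.5)(64.75/1916.5).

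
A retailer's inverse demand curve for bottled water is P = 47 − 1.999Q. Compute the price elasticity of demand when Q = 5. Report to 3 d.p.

-3.702

At Q = 5, P = 47 − 1.999(5) = 37.00.
dP/dQ = −1.999, so dQ/dP = 1/(−1.999) = -0.500.
ε = (dQ/dP)(P/Q) = (-0.500)(37.00/5).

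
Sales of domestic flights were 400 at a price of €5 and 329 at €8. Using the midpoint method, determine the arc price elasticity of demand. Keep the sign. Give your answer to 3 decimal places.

-0.422

ΔQ = 329 − 400 = -71; ΔP = 8 − 5 = 3.
Midpoints: P̄ = 6.50, Q̄ = 364.5.
ε = (ΔQ/ΔP)(P̄/Q̄) = (-71/3)(6.50/364.5).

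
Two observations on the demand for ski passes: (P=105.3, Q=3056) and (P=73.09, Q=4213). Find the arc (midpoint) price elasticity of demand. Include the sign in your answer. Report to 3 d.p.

ΔQ = 4213 − 3056 = 1157; ΔP = 73.09 − 105.3 = -32.21.
Midpoints: P̄ = 89.19, Q̄ = 3634.5.
ε = (ΔQ/ΔP)(P̄/Q̄) = (1157/-32.21)(89.19/3634.5).

-0.882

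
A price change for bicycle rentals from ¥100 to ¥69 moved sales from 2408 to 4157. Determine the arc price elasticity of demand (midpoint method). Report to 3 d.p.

ΔQ = 4157 − 2408 = 1749; ΔP = 69 − 100 = -31.
Midpoints: P̄ = 84.50, Q̄ = 3282.5.
ε = (ΔQ/ΔP)(P̄/Q̄) = (1749/-31)(84.50/3282.5).

-1.452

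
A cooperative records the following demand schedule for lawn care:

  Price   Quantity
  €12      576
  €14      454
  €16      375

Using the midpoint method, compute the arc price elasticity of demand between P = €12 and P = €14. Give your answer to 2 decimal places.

-1.54

At P = 12, Q = 576; at P = 14, Q = 454.
ΔQ = -122, ΔP = 2. Midpoints: P̄ = 13.00, Q̄ = 515.0.
ε = (ΔQ/ΔP)(P̄/Q̄) = (-122/2)(13.00/515.0).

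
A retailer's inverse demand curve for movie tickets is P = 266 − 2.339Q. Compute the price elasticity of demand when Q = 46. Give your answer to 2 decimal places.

At Q = 46, P = 266 − 2.339(46) = 158.41.
dP/dQ = −2.339, so dQ/dP = 1/(−2.339) = -0.428.
ε = (dQ/dP)(P/Q) = (-0.428)(158.41/46).

-1.47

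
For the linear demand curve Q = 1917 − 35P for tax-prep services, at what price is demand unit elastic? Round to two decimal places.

27.39

For linear demand Q = a − bP, ε = −bP/(a − bP). |ε| = 1 when bP = a − bP, i.e. P = a/(2b).
P = 1917/(2·35) = 1917/70 = 27.3857.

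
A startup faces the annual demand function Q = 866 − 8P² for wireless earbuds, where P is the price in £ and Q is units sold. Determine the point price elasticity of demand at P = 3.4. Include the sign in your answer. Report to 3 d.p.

-0.239

At P = 3.4, Q = 773.520.
dQ/dP = −16P = -54.400.
ε = (dQ/dP)(P/Q) = (-54.400)(3.4/773.520).
|ε| < 1, so demand is inelastic at this price.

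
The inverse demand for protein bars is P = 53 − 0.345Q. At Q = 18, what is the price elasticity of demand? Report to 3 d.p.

-7.535

At Q = 18, P = 53 − 0.345(18) = 46.79.
dP/dQ = −0.345, so dQ/dP = 1/(−0.345) = -2.899.
ε = (dQ/dP)(P/Q) = (-2.899)(46.79/18).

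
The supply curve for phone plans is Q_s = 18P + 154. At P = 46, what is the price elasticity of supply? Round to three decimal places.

At P = 46, Q_s = 982.
dQ_s/dP = 18.
ε_s = (dQ_s/dP)(P/Q_s) = (18)(46/982).

0.843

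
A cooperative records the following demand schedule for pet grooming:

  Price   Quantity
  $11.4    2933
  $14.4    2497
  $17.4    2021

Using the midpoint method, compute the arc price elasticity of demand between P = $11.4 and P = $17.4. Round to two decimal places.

-0.88

At P = 11.4, Q = 2933; at P = 17.4, Q = 2021.
ΔQ = -912, ΔP = 6.0. Midpoints: P̄ = 14.40, Q̄ = 2477.0.
ε = (ΔQ/ΔP)(P̄/Q̄) = (-912/6.0)(14.40/2477.0).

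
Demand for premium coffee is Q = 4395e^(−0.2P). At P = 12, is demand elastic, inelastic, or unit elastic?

Q = 398.705, dQ/dP = -79.741.
ε = (dQ/dP)(P/Q) ≈ -2.400.
|ε| = 2.40 > 1.

elastic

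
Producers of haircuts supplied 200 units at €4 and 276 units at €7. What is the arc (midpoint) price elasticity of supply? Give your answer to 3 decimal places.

0.585

ΔQ = 276 − 200 = 76; ΔP = 7 − 4 = 3.
Midpoints: P̄ = 5.50, Q̄ = 238.0.
ε_s = (ΔQ/ΔP)(P̄/Q̄) = (76/3)(5.50/238.0).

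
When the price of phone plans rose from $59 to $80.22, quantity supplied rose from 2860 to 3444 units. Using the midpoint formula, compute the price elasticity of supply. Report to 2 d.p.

ΔQ = 3444 − 2860 = 584; ΔP = 80.22 − 59 = 21.22.
Midpoints: P̄ = 69.61, Q̄ = 3152.0.
ε_s = (ΔQ/ΔP)(P̄/Q̄) = (584/21.22)(69.61/3152.0).

0.61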